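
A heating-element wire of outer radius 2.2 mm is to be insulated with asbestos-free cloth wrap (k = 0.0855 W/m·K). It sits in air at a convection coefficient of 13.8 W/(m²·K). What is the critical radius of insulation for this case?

r_cr ≈ 6.2 mm

For a cylinder r_cr = k/h = 0.0855/13.8
r_cr = 6.2 mm; since the bare radius (2.2 mm) is below r_cr, adding a thin layer of insulation will *increase* heat loss.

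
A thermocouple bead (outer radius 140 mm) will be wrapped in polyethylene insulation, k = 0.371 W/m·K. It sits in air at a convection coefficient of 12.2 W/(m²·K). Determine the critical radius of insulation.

For a sphere r_cr = 2k/h = 2×0.371/12.2
r_cr = 60.8 mm; since the bare radius (140 mm) is above r_cr, any added insulation will reduce heat loss.

r_cr ≈ 60.8 mm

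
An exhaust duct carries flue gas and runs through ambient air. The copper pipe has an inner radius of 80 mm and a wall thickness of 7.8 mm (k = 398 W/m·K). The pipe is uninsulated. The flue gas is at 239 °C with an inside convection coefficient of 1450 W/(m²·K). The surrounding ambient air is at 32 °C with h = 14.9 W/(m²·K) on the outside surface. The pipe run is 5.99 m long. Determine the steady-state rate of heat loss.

Q ≈ 10100 W

For a radial system each layer contributes R = ln(r_out/r_in)/(2πkL); films add R = 1/(hA).
R_inner film = 1/(h_i·2πr₁L) = 1/(1450×2π×0.08×5.99) = 2.291×10^-4 K/W
R_copper pipe wall = ln(87.8/80)/(2π×398×5.99) = 6.211×10^-6 K/W
R_outer film = 1/(h_o·2πr_oL) = 1/(14.9×2π×0.0878×5.99) = 0.02031 K/W
R_total = 0.02055 K/W
Q = ΔT/R_total = 207/0.02055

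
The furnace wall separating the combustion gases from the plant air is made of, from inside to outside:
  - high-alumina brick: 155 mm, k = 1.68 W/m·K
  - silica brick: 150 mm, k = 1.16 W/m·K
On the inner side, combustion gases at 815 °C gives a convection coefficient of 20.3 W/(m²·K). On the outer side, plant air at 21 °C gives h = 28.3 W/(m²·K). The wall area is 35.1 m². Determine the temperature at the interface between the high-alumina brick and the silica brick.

T ≈ 448 °C

Series thermal resistances:
R_inner film = 1/(h_i·A) = 1/(20.3×35.1) = 0.001403 K/W
R_high-alumina brick = L/(kA) = 0.155/(1.68×35.1) = 0.002629 K/W
R_silica brick = L/(kA) = 0.15/(1.16×35.1) = 0.003684 K/W
R_outer film = 1/(h_o·A) = 1/(28.3×35.1) = 0.001007 K/W
R_total = 0.008723 K/W;  Q = ΔT/R_total = 794/0.008723 = 91030 W
T_interface = T_inner − Q·ΣR(inner→interface) = 815 − 91000×0.004032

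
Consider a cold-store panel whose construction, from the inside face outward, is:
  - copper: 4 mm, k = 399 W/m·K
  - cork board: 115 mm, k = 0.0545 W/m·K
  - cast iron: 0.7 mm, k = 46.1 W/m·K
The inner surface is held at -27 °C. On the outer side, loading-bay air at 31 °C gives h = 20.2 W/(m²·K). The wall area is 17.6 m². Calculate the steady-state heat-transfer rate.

Q ≈ 473 W

Using the resistance-network approach (series):
R_copper = L/(kA) = 0.004/(399×17.6) = 5.696×10^-7 K/W
R_cork board = L/(kA) = 0.115/(0.0545×17.6) = 0.1199 K/W
R_cast iron = L/(kA) = 0.0007/(46.1×17.6) = 8.627×10^-7 K/W
R_outer film = 1/(h_o·A) = 1/(20.2×17.6) = 0.002813 K/W
R_total = 0.1227 K/W
Q = ΔT / R_total = 58 / 0.1227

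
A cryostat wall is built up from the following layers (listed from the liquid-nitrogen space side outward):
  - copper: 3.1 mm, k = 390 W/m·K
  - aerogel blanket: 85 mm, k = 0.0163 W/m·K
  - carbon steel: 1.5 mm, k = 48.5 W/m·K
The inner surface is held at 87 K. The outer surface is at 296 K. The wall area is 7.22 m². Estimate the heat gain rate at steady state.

Series thermal resistances:
R_copper = L/(kA) = 0.0031/(390×7.22) = 1.101×10^-6 K/W
R_aerogel blanket = L/(kA) = 0.085/(0.0163×7.22) = 0.7223 K/W
R_carbon steel = L/(kA) = 0.0015/(48.5×7.22) = 4.284×10^-6 K/W
R_total = 0.7223 K/W
Q = ΔT / R_total = 209 / 0.7223

Q ≈ 289 W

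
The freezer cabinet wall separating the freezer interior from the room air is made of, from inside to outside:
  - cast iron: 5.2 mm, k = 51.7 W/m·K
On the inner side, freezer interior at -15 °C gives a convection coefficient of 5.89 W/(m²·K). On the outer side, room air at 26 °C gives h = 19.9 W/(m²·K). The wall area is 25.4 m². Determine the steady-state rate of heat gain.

Series thermal resistances:
R_inner film = 1/(h_i·A) = 1/(5.89×25.4) = 0.006684 K/W
R_cast iron = L/(kA) = 0.0052/(51.7×25.4) = 3.96×10^-6 K/W
R_outer film = 1/(h_o·A) = 1/(19.9×25.4) = 0.001978 K/W
R_total = 0.008667 K/W
Q = ΔT / R_total = 41 / 0.008667

Q ≈ 4730 W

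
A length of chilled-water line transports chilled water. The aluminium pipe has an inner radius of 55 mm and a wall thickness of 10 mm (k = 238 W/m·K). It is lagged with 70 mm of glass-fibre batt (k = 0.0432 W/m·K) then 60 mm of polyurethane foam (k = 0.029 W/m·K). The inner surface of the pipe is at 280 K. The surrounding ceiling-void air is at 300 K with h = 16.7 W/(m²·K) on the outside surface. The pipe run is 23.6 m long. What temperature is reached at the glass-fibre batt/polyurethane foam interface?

Per-layer cylindrical resistances, series-summed:
R_aluminium pipe wall = ln(65/55)/(2π×238×23.6) = 4.734×10^-6 K/W
R_glass-fibre batt = ln(135/65)/(2π×0.0432×23.6) = 0.1141 K/W
R_polyurethane foam = ln(195/135)/(2π×0.029×23.6) = 0.08551 K/W
R_outer film = 1/(h_o·2πr_oL) = 1/(16.7×2π×0.195×23.6) = 0.002071 K/W
R_total = 0.2017 K/W
Q = ΔT/R_total = 20/0.2017
Q = 99.2 W
T_interface = T_inner + Q·ΣR(inner→interface) = 280 + 99.2×0.1141

T ≈ 291 K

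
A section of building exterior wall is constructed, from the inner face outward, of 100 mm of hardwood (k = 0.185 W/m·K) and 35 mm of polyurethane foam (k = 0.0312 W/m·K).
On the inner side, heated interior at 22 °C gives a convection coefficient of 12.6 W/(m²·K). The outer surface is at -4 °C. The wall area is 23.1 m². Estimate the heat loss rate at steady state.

Series thermal resistances:
R_inner film = 1/(h_i·A) = 1/(12.6×23.1) = 0.003436 K/W
R_hardwood = L/(kA) = 0.1/(0.185×23.1) = 0.0234 K/W
R_polyurethane foam = L/(kA) = 0.035/(0.0312×23.1) = 0.04856 K/W
R_total = 0.0754 K/W
Q = ΔT / R_total = 26 / 0.0754

Q ≈ 345 W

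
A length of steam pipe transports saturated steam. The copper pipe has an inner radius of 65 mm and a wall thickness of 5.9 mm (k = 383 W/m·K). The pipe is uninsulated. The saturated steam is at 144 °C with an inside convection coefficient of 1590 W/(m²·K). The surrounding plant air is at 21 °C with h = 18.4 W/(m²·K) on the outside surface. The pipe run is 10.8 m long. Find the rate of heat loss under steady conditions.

Treating each annulus and film as a series resistance:
R_inner film = 1/(h_i·2πr₁L) = 1/(1590×2π×0.065×10.8) = 1.426×10^-4 K/W
R_copper pipe wall = ln(70.9/65)/(2π×383×10.8) = 3.343×10^-6 K/W
R_outer film = 1/(h_o·2πr_oL) = 1/(18.4×2π×0.0709×10.8) = 0.0113 K/W
R_total = 0.01144 K/W
Q = ΔT/R_total = 123/0.01144

Q ≈ 10700 W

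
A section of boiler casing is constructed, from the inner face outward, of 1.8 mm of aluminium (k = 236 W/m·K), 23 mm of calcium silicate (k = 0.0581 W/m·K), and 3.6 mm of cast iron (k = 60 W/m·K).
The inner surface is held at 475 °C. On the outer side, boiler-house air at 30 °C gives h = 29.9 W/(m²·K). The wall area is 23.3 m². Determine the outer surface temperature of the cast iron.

T ≈ 64.7 °C

Using the resistance-network approach (series):
R_aluminium = L/(kA) = 0.0018/(236×23.3) = 3.273×10^-7 K/W
R_calcium silicate = L/(kA) = 0.023/(0.0581×23.3) = 0.01699 K/W
R_cast iron = L/(kA) = 0.0036/(60×23.3) = 2.575×10^-6 K/W
R_outer film = 1/(h_o·A) = 1/(29.9×23.3) = 0.001435 K/W
R_total = 0.01843 K/W;  Q = ΔT/R_total = 445/0.01843 = 24150 W
T_interface = T_inner − Q·ΣR(inner→interface) = 475 − 24100×0.01699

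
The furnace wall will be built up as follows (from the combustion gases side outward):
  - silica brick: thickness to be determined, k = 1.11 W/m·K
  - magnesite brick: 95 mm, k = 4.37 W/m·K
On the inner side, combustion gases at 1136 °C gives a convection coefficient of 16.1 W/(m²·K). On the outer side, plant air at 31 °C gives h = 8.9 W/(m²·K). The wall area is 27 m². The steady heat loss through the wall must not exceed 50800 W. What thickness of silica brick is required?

Using the resistance-network approach (series):
R_inner film = 1/(h_i·A) = 1/(16.1×27) = 0.0023 K/W
R_magnesite brick = L/(kA) = 0.095/(4.37×27) = 8.052×10^-4 K/W
R_outer film = 1/(h_o·A) = 1/(8.9×27) = 0.004161 K/W
Sum of the known resistances R_other = 0.007267 K/W
Required total resistance R_tot = ΔT/Q_allow = 1105/50800 = 0.02175 K/W
R_silica brick = R_tot − R_other = 0.01448 K/W
L = R·k·A = 0.01448×1.11×27

L ≈ 434 mm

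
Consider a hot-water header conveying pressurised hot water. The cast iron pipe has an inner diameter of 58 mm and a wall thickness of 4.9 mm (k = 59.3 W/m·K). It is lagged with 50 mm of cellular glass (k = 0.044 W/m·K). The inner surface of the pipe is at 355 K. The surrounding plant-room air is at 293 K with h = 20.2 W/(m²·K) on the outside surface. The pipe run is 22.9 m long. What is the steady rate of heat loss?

Q ≈ 421 W

For a radial system each layer contributes R = ln(r_out/r_in)/(2πkL); films add R = 1/(hA).
R_cast iron pipe wall = ln(33.9/29)/(2π×59.3×22.9) = 1.83×10^-5 K/W
R_cellular glass = ln(83.9/33.9)/(2π×0.044×22.9) = 0.1431 K/W
R_outer film = 1/(h_o·2πr_oL) = 1/(20.2×2π×0.0839×22.9) = 0.004101 K/W
R_total = 0.1473 K/W
Q = ΔT/R_total = 62/0.1473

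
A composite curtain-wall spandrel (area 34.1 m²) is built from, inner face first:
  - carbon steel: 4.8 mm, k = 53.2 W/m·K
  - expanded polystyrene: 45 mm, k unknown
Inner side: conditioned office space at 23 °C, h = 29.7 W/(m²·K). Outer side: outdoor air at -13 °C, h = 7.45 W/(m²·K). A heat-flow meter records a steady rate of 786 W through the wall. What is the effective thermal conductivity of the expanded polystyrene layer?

k ≈ 0.0323 W/(m·K)

Using the resistance-network approach (series):
R_inner film = 1/(h_i·A) = 1/(29.7×34.1) = 9.874×10^-4 K/W
R_carbon steel = L/(kA) = 0.0048/(53.2×34.1) = 2.646×10^-6 K/W
R_outer film = 1/(h_o·A) = 1/(7.45×34.1) = 0.003936 K/W
Sum of known resistances R_other = 0.004926 K/W
Total R = ΔT/Q = 36/786 = 0.0458 K/W
R_expanded polystyrene = R_total − R_other = 0.04088 K/W
k = L/(R·A) = 0.045/(0.04088×34.1)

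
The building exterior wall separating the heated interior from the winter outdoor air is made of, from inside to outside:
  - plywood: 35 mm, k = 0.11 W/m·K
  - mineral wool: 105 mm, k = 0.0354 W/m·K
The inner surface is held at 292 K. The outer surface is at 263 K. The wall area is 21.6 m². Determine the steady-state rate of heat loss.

Q ≈ 191 W

Model the wall as resistances in series:
R_plywood = L/(kA) = 0.035/(0.11×21.6) = 0.01473 K/W
R_mineral wool = L/(kA) = 0.105/(0.0354×21.6) = 0.1373 K/W
R_total = 0.1521 K/W
Q = ΔT / R_total = 29 / 0.1521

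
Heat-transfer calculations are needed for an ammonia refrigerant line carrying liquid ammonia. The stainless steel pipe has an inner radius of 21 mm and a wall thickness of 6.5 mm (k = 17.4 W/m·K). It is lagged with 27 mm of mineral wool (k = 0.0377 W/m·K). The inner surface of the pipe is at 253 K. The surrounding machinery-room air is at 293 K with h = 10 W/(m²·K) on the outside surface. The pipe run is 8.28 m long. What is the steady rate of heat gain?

Cylindrical conduction, so R = ln(r₂/r₁)/(2πkL) per layer, in series:
R_stainless steel pipe wall = ln(27.5/21)/(2π×17.4×8.28) = 2.979×10^-4 K/W
R_mineral wool = ln(54.5/27.5)/(2π×0.0377×8.28) = 0.3487 K/W
R_outer film = 1/(h_o·2πr_oL) = 1/(10×2π×0.0545×8.28) = 0.03527 K/W
R_total = 0.3843 K/W
Q = ΔT/R_total = 40/0.3843

Q ≈ 104 W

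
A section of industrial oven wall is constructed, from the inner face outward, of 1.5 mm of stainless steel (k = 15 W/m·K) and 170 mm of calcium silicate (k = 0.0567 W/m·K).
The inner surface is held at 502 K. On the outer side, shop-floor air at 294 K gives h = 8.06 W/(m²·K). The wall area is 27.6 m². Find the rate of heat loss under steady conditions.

Using the resistance-network approach (series):
R_stainless steel = L/(kA) = 0.0015/(15×27.6) = 3.623×10^-6 K/W
R_calcium silicate = L/(kA) = 0.17/(0.0567×27.6) = 0.1086 K/W
R_outer film = 1/(h_o·A) = 1/(8.06×27.6) = 0.004495 K/W
R_total = 0.1131 K/W
Q = ΔT / R_total = 208 / 0.1131

Q ≈ 1840 W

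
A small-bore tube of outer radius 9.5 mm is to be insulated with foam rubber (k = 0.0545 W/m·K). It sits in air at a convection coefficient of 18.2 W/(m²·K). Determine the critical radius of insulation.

r_cr ≈ 2.99 mm

For a cylinder r_cr = k/h = 0.0545/18.2
r_cr = 2.99 mm; since the bare radius (9.5 mm) is above r_cr, any added insulation will reduce heat loss.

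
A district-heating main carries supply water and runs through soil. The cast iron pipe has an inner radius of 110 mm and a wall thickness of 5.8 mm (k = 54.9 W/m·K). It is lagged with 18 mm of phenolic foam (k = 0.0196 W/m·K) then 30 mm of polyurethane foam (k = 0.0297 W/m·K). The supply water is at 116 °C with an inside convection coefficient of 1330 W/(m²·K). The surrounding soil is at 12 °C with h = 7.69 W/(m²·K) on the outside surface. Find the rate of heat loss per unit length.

q′ ≈ 43.6 W/m

Per-layer cylindrical resistances, series-summed:
R_inner film = 1/(h_i·2πr₁L) = 1/(1330×2π×0.11×1) = 0.001088 K/W
R_cast iron pipe wall = ln(115.8/110)/(2π×54.9×1) = 1.49×10^-4 K/W
R_phenolic foam = ln(133.8/115.8)/(2π×0.0196×1) = 1.173 K/W
R_polyurethane foam = ln(163.8/133.8)/(2π×0.0297×1) = 1.084 K/W
R_outer film = 1/(h_o·2πr_oL) = 1/(7.69×2π×0.1638×1) = 0.1264 K/W
R_total = 2.385 K/W
Q = ΔT/R_total = 104/2.385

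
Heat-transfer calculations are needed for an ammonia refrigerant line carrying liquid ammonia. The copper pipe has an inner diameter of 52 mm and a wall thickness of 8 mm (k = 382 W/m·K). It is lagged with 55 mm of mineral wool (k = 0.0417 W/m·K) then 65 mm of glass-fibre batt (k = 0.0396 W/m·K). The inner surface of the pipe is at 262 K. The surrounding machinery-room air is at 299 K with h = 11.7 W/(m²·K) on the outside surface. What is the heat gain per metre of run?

Per-layer cylindrical resistances, series-summed:
R_copper pipe wall = ln(34/26)/(2π×382×1) = 1.118×10^-4 K/W
R_mineral wool = ln(89/34)/(2π×0.0417×1) = 3.673 K/W
R_glass-fibre batt = ln(154/89)/(2π×0.0396×1) = 2.204 K/W
R_outer film = 1/(h_o·2πr_oL) = 1/(11.7×2π×0.154×1) = 0.08833 K/W
R_total = 5.965 K/W
Q = ΔT/R_total = 37/5.965

q′ ≈ 6.2 W/m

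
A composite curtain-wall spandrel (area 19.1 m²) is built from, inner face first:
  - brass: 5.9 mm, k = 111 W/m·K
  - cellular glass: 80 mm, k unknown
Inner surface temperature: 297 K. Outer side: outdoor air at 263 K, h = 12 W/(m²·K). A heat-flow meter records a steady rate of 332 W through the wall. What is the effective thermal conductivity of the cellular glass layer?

Model the wall as resistances in series:
R_brass = L/(kA) = 0.0059/(111×19.1) = 2.783×10^-6 K/W
R_outer film = 1/(h_o·A) = 1/(12×19.1) = 0.004363 K/W
Sum of known resistances R_other = 0.004366 K/W
Total R = ΔT/Q = 34/332 = 0.1024 K/W
R_cellular glass = R_total − R_other = 0.09804 K/W
k = L/(R·A) = 0.08/(0.09804×19.1)

k ≈ 0.0427 W/(m·K)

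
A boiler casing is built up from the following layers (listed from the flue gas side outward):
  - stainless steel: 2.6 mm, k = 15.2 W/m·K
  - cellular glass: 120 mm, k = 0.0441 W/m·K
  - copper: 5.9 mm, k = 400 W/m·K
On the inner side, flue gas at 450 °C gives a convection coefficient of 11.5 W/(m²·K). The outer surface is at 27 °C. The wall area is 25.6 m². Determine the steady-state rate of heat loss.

Q ≈ 3860 W

Model the wall as resistances in series:
R_inner film = 1/(h_i·A) = 1/(11.5×25.6) = 0.003397 K/W
R_stainless steel = L/(kA) = 0.0026/(15.2×25.6) = 6.682×10^-6 K/W
R_cellular glass = L/(kA) = 0.12/(0.0441×25.6) = 0.1063 K/W
R_copper = L/(kA) = 0.0059/(400×25.6) = 5.762×10^-7 K/W
R_total = 0.1097 K/W
Q = ΔT / R_total = 423 / 0.1097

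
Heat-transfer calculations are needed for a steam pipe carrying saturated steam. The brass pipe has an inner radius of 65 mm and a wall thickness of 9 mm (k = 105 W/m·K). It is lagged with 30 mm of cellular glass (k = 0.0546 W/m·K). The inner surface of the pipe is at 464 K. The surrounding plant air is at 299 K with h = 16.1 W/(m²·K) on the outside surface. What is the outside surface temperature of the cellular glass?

T ≈ 313 K

For a radial system each layer contributes R = ln(r_out/r_in)/(2πkL); films add R = 1/(hA).
R_brass pipe wall = ln(74/65)/(2π×105×1) = 1.966×10^-4 K/W
R_cellular glass = ln(104/74)/(2π×0.0546×1) = 0.992 K/W
R_outer film = 1/(h_o·2πr_oL) = 1/(16.1×2π×0.104×1) = 0.09505 K/W
R_total = 1.087 K/W
Q = ΔT/R_total = 165/1.087
Q = 152 W/m
T_interface = T_inner − Q·ΣR(inner→interface) = 464 − 152×0.9922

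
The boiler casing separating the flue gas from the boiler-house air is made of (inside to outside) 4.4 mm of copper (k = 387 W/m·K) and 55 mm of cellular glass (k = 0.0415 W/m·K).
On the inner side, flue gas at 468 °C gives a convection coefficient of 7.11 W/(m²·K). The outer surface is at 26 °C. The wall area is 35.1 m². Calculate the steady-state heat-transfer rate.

Thermal resistances in series:
R_inner film = 1/(h_i·A) = 1/(7.11×35.1) = 0.004007 K/W
R_copper = L/(kA) = 0.0044/(387×35.1) = 3.239×10^-7 K/W
R_cellular glass = L/(kA) = 0.055/(0.0415×35.1) = 0.03776 K/W
R_total = 0.04177 K/W
Q = ΔT / R_total = 442 / 0.04177

Q ≈ 10600 W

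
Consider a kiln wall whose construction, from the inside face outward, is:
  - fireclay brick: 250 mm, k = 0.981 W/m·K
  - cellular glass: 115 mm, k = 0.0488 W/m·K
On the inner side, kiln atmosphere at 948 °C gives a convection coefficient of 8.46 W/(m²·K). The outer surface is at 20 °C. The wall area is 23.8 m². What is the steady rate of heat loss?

Q ≈ 8090 W

Model the wall as resistances in series:
R_inner film = 1/(h_i·A) = 1/(8.46×23.8) = 0.004967 K/W
R_fireclay brick = L/(kA) = 0.25/(0.981×23.8) = 0.01071 K/W
R_cellular glass = L/(kA) = 0.115/(0.0488×23.8) = 0.09902 K/W
R_total = 0.1147 K/W
Q = ΔT / R_total = 928 / 0.1147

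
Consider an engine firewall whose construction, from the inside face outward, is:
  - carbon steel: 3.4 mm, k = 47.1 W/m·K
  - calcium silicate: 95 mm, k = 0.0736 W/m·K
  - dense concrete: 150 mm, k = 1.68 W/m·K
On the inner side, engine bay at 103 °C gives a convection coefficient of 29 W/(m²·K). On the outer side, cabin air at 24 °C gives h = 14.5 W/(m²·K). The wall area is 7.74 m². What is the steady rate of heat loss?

Q ≈ 412 W

Thermal resistances in series:
R_inner film = 1/(h_i·A) = 1/(29×7.74) = 0.004455 K/W
R_carbon steel = L/(kA) = 0.0034/(47.1×7.74) = 9.326×10^-6 K/W
R_calcium silicate = L/(kA) = 0.095/(0.0736×7.74) = 0.1668 K/W
R_dense concrete = L/(kA) = 0.15/(1.68×7.74) = 0.01154 K/W
R_outer film = 1/(h_o·A) = 1/(14.5×7.74) = 0.00891 K/W
R_total = 0.1917 K/W
Q = ΔT / R_total = 79 / 0.1917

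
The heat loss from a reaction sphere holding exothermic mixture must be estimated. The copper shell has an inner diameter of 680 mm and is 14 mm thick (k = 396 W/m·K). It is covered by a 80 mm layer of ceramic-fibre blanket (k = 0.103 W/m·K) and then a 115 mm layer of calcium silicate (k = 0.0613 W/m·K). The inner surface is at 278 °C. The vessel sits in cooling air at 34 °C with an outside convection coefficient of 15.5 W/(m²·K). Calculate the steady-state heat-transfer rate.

Each spherical layer contributes R = (1/r_i − 1/r_o)/(4πk):
R_copper shell = (1/0.34 − 1/0.354)/(4π×396) = 2.337×10^-5 K/W
R_ceramic-fibre blanket = (1/0.354 − 1/0.434)/(4π×0.103) = 0.4023 K/W
R_calcium silicate = (1/0.434 − 1/0.549)/(4π×0.0613) = 0.6266 K/W
R_outer film = 1/(h·4πr_o²) = 1/(15.5×4π×0.549²) = 0.01703 K/W
R_total = 1.046 K/W
Q = ΔT/R_total = 244/1.046

Q ≈ 233 W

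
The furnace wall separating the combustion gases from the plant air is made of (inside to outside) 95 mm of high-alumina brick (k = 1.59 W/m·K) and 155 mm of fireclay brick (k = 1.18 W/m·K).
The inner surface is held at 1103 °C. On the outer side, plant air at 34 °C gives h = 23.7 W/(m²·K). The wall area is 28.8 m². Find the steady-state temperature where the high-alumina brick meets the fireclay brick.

Using the resistance-network approach (series):
R_high-alumina brick = L/(kA) = 0.095/(1.59×28.8) = 0.002075 K/W
R_fireclay brick = L/(kA) = 0.155/(1.18×28.8) = 0.004561 K/W
R_outer film = 1/(h_o·A) = 1/(23.7×28.8) = 0.001465 K/W
R_total = 0.008101 K/W;  Q = ΔT/R_total = 1069/0.008101 = 132000 W
T_interface = T_inner − Q·ΣR(inner→interface) = 1103 − 132000×0.002075

T ≈ 829 °C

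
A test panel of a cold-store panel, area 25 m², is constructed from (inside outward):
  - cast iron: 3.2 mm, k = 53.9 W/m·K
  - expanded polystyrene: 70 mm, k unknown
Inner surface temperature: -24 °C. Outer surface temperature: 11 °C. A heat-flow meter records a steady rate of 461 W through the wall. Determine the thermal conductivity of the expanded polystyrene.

Series thermal resistances:
R_cast iron = L/(kA) = 0.0032/(53.9×25) = 2.375×10^-6 K/W
Sum of known resistances R_other = 2.375×10^-6 K/W
Total R = ΔT/Q = 35/461 = 0.07592 K/W
R_expanded polystyrene = R_total − R_other = 0.07592 K/W
k = L/(R·A) = 0.07/(0.07592×25)

k ≈ 0.0369 W/(m·K)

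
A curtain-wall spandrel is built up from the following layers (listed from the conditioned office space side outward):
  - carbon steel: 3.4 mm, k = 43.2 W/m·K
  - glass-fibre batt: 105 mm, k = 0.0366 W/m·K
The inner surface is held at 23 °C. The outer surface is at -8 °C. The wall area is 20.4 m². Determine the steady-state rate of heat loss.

Using the resistance-network approach (series):
R_carbon steel = L/(kA) = 0.0034/(43.2×20.4) = 3.858×10^-6 K/W
R_glass-fibre batt = L/(kA) = 0.105/(0.0366×20.4) = 0.1406 K/W
R_total = 0.1406 K/W
Q = ΔT / R_total = 31 / 0.1406

Q ≈ 220 W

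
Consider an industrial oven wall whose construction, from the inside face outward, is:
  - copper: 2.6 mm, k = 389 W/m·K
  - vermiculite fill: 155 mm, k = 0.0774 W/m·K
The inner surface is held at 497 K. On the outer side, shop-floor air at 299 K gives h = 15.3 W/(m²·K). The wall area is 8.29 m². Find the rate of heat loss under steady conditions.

Q ≈ 794 W

Treating each layer as a thermal resistance in series:
R_copper = L/(kA) = 0.0026/(389×8.29) = 8.062×10^-7 K/W
R_vermiculite fill = L/(kA) = 0.155/(0.0774×8.29) = 0.2416 K/W
R_outer film = 1/(h_o·A) = 1/(15.3×8.29) = 0.007884 K/W
R_total = 0.2495 K/W
Q = ΔT / R_total = 198 / 0.2495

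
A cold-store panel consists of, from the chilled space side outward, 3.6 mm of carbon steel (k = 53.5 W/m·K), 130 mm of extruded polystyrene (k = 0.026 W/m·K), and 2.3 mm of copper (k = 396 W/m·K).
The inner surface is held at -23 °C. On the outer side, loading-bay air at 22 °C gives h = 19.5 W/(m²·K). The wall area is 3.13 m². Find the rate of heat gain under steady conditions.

Series thermal resistances:
R_carbon steel = L/(kA) = 0.0036/(53.5×3.13) = 2.15×10^-5 K/W
R_extruded polystyrene = L/(kA) = 0.13/(0.026×3.13) = 1.597 K/W
R_copper = L/(kA) = 0.0023/(396×3.13) = 1.856×10^-6 K/W
R_outer film = 1/(h_o·A) = 1/(19.5×3.13) = 0.01638 K/W
R_total = 1.614 K/W
Q = ΔT / R_total = 45 / 1.614

Q ≈ 27.9 W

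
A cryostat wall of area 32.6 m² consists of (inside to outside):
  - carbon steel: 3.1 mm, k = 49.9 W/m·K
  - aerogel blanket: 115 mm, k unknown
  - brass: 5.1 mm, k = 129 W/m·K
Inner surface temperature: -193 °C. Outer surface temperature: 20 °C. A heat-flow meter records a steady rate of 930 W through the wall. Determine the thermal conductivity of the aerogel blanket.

Using the resistance-network approach (series):
R_carbon steel = L/(kA) = 0.0031/(49.9×32.6) = 1.906×10^-6 K/W
R_brass = L/(kA) = 0.0051/(129×32.6) = 1.213×10^-6 K/W
Sum of known resistances R_other = 3.118×10^-6 K/W
Total R = ΔT/Q = 213/930 = 0.229 K/W
R_aerogel blanket = R_total − R_other = 0.229 K/W
k = L/(R·A) = 0.115/(0.229×32.6)

k ≈ 0.0154 W/(m·K)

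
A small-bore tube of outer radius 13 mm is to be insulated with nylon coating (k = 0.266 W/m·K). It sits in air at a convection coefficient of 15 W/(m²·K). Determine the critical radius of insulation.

r_cr ≈ 17.7 mm

For a cylinder r_cr = k/h = 0.266/15
r_cr = 17.7 mm; since the bare radius (13 mm) is below r_cr, adding a thin layer of insulation will *increase* heat loss.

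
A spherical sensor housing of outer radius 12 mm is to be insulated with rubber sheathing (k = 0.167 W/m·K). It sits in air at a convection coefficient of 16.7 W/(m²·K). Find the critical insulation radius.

r_cr ≈ 20 mm

For a sphere r_cr = 2k/h = 2×0.167/16.7
r_cr = 20 mm; since the bare radius (12 mm) is below r_cr, adding a thin layer of insulation will *increase* heat loss.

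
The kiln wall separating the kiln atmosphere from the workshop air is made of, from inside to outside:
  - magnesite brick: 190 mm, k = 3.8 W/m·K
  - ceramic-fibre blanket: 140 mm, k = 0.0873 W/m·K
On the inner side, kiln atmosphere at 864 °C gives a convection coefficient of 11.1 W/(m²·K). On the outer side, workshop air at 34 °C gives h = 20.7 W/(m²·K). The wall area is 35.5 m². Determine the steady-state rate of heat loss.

Q ≈ 16400 W

Thermal resistances in series:
R_inner film = 1/(h_i·A) = 1/(11.1×35.5) = 0.002538 K/W
R_magnesite brick = L/(kA) = 0.19/(3.8×35.5) = 0.001408 K/W
R_ceramic-fibre blanket = L/(kA) = 0.14/(0.0873×35.5) = 0.04517 K/W
R_outer film = 1/(h_o·A) = 1/(20.7×35.5) = 0.001361 K/W
R_total = 0.05048 K/W
Q = ΔT / R_total = 830 / 0.05048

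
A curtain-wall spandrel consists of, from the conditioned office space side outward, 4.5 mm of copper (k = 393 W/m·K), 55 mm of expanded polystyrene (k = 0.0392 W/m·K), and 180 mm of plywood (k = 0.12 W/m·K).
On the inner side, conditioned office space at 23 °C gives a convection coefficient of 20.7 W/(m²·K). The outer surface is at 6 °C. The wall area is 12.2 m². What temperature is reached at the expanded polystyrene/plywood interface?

T ≈ 14.6 °C

Using the resistance-network approach (series):
R_inner film = 1/(h_i·A) = 1/(20.7×12.2) = 0.00396 K/W
R_copper = L/(kA) = 0.0045/(393×12.2) = 9.386×10^-7 K/W
R_expanded polystyrene = L/(kA) = 0.055/(0.0392×12.2) = 0.115 K/W
R_plywood = L/(kA) = 0.18/(0.12×12.2) = 0.123 K/W
R_total = 0.2419 K/W;  Q = ΔT/R_total = 17/0.2419 = 70.27 W
T_interface = T_inner − Q·ΣR(inner→interface) = 23 − 70.3×0.119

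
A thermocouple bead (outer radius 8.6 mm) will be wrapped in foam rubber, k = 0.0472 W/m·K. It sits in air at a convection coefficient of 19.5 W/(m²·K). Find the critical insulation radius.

For a sphere r_cr = 2k/h = 2×0.0472/19.5
r_cr = 4.84 mm; since the bare radius (8.6 mm) is above r_cr, any added insulation will reduce heat loss.

r_cr ≈ 4.84 mm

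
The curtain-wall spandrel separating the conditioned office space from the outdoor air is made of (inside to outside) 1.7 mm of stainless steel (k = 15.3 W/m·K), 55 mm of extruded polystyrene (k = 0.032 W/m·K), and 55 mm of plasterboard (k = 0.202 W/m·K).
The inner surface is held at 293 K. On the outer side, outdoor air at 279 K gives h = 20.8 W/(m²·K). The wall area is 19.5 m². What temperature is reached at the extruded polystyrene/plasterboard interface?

T ≈ 281 K

Model the wall as resistances in series:
R_stainless steel = L/(kA) = 0.0017/(15.3×19.5) = 5.698×10^-6 K/W
R_extruded polystyrene = L/(kA) = 0.055/(0.032×19.5) = 0.08814 K/W
R_plasterboard = L/(kA) = 0.055/(0.202×19.5) = 0.01396 K/W
R_outer film = 1/(h_o·A) = 1/(20.8×19.5) = 0.002465 K/W
R_total = 0.1046 K/W;  Q = ΔT/R_total = 14/0.1046 = 133.9 W
T_interface = T_inner − Q·ΣR(inner→interface) = 293 − 134×0.08815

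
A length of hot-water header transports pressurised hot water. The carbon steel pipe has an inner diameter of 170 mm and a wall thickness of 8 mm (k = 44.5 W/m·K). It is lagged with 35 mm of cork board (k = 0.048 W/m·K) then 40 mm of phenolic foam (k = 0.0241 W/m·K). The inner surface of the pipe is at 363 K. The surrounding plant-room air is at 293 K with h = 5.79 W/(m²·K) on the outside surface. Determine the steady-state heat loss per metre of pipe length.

Cylindrical conduction, so R = ln(r₂/r₁)/(2πkL) per layer, in series:
R_carbon steel pipe wall = ln(93/85)/(2π×44.5×1) = 3.217×10^-4 K/W
R_cork board = ln(128/93)/(2π×0.048×1) = 1.059 K/W
R_phenolic foam = ln(168/128)/(2π×0.0241×1) = 1.796 K/W
R_outer film = 1/(h_o·2πr_oL) = 1/(5.79×2π×0.168×1) = 0.1636 K/W
R_total = 3.019 K/W
Q = ΔT/R_total = 70/3.019

q′ ≈ 23.2 W/m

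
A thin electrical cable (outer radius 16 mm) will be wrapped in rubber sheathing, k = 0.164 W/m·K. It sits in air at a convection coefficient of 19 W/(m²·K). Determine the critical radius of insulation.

r_cr ≈ 8.63 mm

For a cylinder r_cr = k/h = 0.164/19
r_cr = 8.63 mm; since the bare radius (16 mm) is above r_cr, any added insulation will reduce heat loss.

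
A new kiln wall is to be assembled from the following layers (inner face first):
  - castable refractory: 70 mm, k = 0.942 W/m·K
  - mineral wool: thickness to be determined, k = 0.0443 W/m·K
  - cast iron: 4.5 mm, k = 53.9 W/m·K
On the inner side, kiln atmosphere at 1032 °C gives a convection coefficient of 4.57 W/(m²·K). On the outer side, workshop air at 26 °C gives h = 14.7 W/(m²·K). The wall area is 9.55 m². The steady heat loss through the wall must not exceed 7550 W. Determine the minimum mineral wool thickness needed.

L ≈ 40.4 mm

Thermal resistances in series:
R_inner film = 1/(h_i·A) = 1/(4.57×9.55) = 0.02291 K/W
R_castable refractory = L/(kA) = 0.07/(0.942×9.55) = 0.007781 K/W
R_cast iron = L/(kA) = 0.0045/(53.9×9.55) = 8.742×10^-6 K/W
R_outer film = 1/(h_o·A) = 1/(14.7×9.55) = 0.007123 K/W
Sum of the known resistances R_other = 0.03783 K/W
Required total resistance R_tot = ΔT/Q_allow = 1006/7550 = 0.1332 K/W
R_mineral wool = R_tot − R_other = 0.09542 K/W
L = R·k·A = 0.09542×0.0443×9.55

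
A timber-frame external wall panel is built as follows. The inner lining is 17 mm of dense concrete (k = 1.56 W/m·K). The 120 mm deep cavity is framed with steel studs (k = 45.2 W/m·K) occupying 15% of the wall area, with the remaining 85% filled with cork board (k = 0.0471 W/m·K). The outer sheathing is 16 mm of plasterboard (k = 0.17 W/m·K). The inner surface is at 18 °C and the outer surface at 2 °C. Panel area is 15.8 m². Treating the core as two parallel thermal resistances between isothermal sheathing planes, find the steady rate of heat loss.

Q ≈ 2060 W

Sheathing layers in series; stud and cavity paths in parallel between them.
R_inner = 0.017/(1.56×15.8) = 6.897×10^-4 K/W
R_stud  = 0.12/(45.2×0.15×15.8) = 0.00112 K/W
R_cav   = 0.12/(0.0471×0.85×15.8) = 0.1897 K/W
1/R_core = 1/R_stud + 1/R_cav → R_core = 0.001114 K/W
R_outer = 0.016/(0.17×15.8) = 0.005957 K/W
R_total = 0.00776 K/W
Q = ΔT/R_total = 16/0.00776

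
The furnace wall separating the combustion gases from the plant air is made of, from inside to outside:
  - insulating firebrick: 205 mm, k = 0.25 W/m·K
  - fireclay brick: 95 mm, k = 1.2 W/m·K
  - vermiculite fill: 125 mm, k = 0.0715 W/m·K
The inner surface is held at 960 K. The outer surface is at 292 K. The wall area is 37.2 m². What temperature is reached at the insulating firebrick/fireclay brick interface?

Thermal resistances in series:
R_insulating firebrick = L/(kA) = 0.205/(0.25×37.2) = 0.02204 K/W
R_fireclay brick = L/(kA) = 0.095/(1.2×37.2) = 0.002128 K/W
R_vermiculite fill = L/(kA) = 0.125/(0.0715×37.2) = 0.047 K/W
R_total = 0.07117 K/W;  Q = ΔT/R_total = 668/0.07117 = 9386 W
T_interface = T_inner − Q·ΣR(inner→interface) = 960 − 9390×0.02204

T ≈ 753 K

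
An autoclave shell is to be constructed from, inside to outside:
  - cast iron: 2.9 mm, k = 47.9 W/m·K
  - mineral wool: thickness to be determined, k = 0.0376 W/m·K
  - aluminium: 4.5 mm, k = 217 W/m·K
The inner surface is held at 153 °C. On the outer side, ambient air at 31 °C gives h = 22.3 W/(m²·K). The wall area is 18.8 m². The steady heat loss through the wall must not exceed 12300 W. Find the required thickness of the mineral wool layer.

Thermal resistances in series:
R_cast iron = L/(kA) = 0.0029/(47.9×18.8) = 3.22×10^-6 K/W
R_aluminium = L/(kA) = 0.0045/(217×18.8) = 1.103×10^-6 K/W
R_outer film = 1/(h_o·A) = 1/(22.3×18.8) = 0.002385 K/W
Sum of the known resistances R_other = 0.00239 K/W
Required total resistance R_tot = ΔT/Q_allow = 122/12300 = 0.009919 K/W
R_mineral wool = R_tot − R_other = 0.007529 K/W
L = R·k·A = 0.007529×0.0376×18.8

L ≈ 5.32 mm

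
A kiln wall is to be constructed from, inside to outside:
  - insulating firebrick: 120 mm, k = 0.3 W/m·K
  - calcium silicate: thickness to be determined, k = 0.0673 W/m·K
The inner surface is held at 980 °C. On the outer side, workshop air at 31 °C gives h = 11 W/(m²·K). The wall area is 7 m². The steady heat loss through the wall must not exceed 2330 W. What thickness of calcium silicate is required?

L ≈ 159 mm

Using the resistance-network approach (series):
R_insulating firebrick = L/(kA) = 0.12/(0.3×7) = 0.05714 K/W
R_outer film = 1/(h_o·A) = 1/(11×7) = 0.01299 K/W
Sum of the known resistances R_other = 0.07013 K/W
Required total resistance R_tot = ΔT/Q_allow = 949/2330 = 0.4073 K/W
R_calcium silicate = R_tot − R_other = 0.3372 K/W
L = R·k·A = 0.3372×0.0673×7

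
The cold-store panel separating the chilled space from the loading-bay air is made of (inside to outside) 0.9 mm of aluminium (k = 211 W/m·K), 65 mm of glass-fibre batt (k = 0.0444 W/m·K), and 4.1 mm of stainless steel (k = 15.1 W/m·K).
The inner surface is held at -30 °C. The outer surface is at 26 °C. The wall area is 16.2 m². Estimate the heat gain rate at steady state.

Using the resistance-network approach (series):
R_aluminium = L/(kA) = 0.0009/(211×16.2) = 2.633×10^-7 K/W
R_glass-fibre batt = L/(kA) = 0.065/(0.0444×16.2) = 0.09037 K/W
R_stainless steel = L/(kA) = 0.0041/(15.1×16.2) = 1.676×10^-5 K/W
R_total = 0.09039 K/W
Q = ΔT / R_total = 56 / 0.09039

Q ≈ 620 W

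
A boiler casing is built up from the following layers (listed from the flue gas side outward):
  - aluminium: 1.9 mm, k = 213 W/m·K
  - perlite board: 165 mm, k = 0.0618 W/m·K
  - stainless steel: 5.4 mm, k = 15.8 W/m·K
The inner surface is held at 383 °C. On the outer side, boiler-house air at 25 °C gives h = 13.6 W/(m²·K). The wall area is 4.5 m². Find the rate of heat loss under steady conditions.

Q ≈ 587 W

Thermal resistances in series:
R_aluminium = L/(kA) = 0.0019/(213×4.5) = 1.982×10^-6 K/W
R_perlite board = L/(kA) = 0.165/(0.0618×4.5) = 0.5933 K/W
R_stainless steel = L/(kA) = 0.0054/(15.8×4.5) = 7.595×10^-5 K/W
R_outer film = 1/(h_o·A) = 1/(13.6×4.5) = 0.01634 K/W
R_total = 0.6097 K/W
Q = ΔT / R_total = 358 / 0.6097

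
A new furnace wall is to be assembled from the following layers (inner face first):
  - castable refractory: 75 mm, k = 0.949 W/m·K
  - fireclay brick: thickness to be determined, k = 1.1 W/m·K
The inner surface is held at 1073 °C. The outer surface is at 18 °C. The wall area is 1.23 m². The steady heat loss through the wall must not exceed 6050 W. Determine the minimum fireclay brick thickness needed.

Series thermal resistances:
R_castable refractory = L/(kA) = 0.075/(0.949×1.23) = 0.06425 K/W
Sum of the known resistances R_other = 0.06425 K/W
Required total resistance R_tot = ΔT/Q_allow = 1055/6050 = 0.1744 K/W
R_fireclay brick = R_tot − R_other = 0.1101 K/W
L = R·k·A = 0.1101×1.1×1.23

L ≈ 149 mm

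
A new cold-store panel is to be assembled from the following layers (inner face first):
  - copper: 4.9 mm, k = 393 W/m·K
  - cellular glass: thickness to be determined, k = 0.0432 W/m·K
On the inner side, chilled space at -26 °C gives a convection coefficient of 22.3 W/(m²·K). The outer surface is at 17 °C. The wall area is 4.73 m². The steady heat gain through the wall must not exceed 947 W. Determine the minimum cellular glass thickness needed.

Model the wall as resistances in series:
R_inner film = 1/(h_i·A) = 1/(22.3×4.73) = 0.009481 K/W
R_copper = L/(kA) = 0.0049/(393×4.73) = 2.636×10^-6 K/W
Sum of the known resistances R_other = 0.009483 K/W
Required total resistance R_tot = ΔT/Q_allow = 43/947 = 0.04541 K/W
R_cellular glass = R_tot − R_other = 0.03592 K/W
L = R·k·A = 0.03592×0.0432×4.73

L ≈ 7.34 mm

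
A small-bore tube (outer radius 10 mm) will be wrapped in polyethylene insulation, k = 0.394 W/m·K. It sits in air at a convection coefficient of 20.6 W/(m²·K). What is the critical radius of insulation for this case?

r_cr ≈ 19.1 mm

For a cylinder r_cr = k/h = 0.394/20.6
r_cr = 19.1 mm; since the bare radius (10 mm) is below r_cr, adding a thin layer of insulation will *increase* heat loss.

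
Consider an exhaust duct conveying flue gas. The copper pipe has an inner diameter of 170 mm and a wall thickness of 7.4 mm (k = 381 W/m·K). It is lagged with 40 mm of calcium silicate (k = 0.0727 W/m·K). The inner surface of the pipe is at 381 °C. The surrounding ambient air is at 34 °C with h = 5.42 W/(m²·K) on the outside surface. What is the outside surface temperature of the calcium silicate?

T ≈ 110 °C

Per-layer cylindrical resistances, series-summed:
R_copper pipe wall = ln(92.4/85)/(2π×381×1) = 3.487×10^-5 K/W
R_calcium silicate = ln(132.4/92.4)/(2π×0.0727×1) = 0.7875 K/W
R_outer film = 1/(h_o·2πr_oL) = 1/(5.42×2π×0.1324×1) = 0.2218 K/W
R_total = 1.009 K/W
Q = ΔT/R_total = 347/1.009
Q = 344 W/m
T_interface = T_inner − Q·ΣR(inner→interface) = 381 − 344×0.7875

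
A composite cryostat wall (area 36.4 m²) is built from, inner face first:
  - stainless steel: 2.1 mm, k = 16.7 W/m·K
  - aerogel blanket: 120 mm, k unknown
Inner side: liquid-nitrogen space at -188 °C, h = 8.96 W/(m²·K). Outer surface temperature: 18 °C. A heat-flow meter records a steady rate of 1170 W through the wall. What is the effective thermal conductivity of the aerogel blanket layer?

Treating each layer as a thermal resistance in series:
R_inner film = 1/(h_i·A) = 1/(8.96×36.4) = 0.003066 K/W
R_stainless steel = L/(kA) = 0.0021/(16.7×36.4) = 3.455×10^-6 K/W
Sum of known resistances R_other = 0.00307 K/W
Total R = ΔT/Q = 206/1170 = 0.1761 K/W
R_aerogel blanket = R_total − R_other = 0.173 K/W
k = L/(R·A) = 0.12/(0.173×36.4)

k ≈ 0.0191 W/(m·K)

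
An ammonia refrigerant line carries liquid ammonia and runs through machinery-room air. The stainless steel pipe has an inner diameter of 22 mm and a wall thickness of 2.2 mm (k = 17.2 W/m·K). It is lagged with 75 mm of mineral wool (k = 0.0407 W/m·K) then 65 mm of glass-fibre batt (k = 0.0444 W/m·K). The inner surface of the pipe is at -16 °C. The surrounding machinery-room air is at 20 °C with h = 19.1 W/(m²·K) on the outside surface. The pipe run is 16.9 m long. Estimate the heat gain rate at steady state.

Per-layer cylindrical resistances, series-summed:
R_stainless steel pipe wall = ln(13.2/11)/(2π×17.2×16.9) = 9.983×10^-5 K/W
R_mineral wool = ln(88.2/13.2)/(2π×0.0407×16.9) = 0.4395 K/W
R_glass-fibre batt = ln(153.2/88.2)/(2π×0.0444×16.9) = 0.1171 K/W
R_outer film = 1/(h_o·2πr_oL) = 1/(19.1×2π×0.1532×16.9) = 0.003218 K/W
R_total = 0.5599 K/W
Q = ΔT/R_total = 36/0.5599

Q ≈ 64.3 W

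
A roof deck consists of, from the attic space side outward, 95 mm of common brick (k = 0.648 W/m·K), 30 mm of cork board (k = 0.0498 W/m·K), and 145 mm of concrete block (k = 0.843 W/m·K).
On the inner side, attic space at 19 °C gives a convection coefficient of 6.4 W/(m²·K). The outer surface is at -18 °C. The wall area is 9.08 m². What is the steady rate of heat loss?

Q ≈ 312 W

Thermal resistances in series:
R_inner film = 1/(h_i·A) = 1/(6.4×9.08) = 0.01721 K/W
R_common brick = L/(kA) = 0.095/(0.648×9.08) = 0.01615 K/W
R_cork board = L/(kA) = 0.03/(0.0498×9.08) = 0.06634 K/W
R_concrete block = L/(kA) = 0.145/(0.843×9.08) = 0.01894 K/W
R_total = 0.1186 K/W
Q = ΔT / R_total = 37 / 0.1186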